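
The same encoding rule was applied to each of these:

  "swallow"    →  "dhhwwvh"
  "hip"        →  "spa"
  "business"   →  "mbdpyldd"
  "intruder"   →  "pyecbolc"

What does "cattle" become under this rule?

nheewl

The shift depends on letter class: consonant s→d is +11, but vowel a→h is +7. The rule splits by letter class: vowels +7, consonants +11.
For cattle: c(cons)+11=n, a(vowel)+7=h, t(cons)+11=e, t(cons)+11=e, l(cons)+11=w, e(vowel)+7=l.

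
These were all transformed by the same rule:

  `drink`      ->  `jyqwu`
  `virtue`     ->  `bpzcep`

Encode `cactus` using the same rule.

In drink: d→j is +6, r→y is +7, i→q is +8, n→w is +9 — the shift increases by 1 each position. Each letter shifts forward by (position + 6), i.e. 6, 7, 8, … — the shift grows by one for each successive letter.
For cactus: c+6=i, a+7=h, c+8=k, t+9=c, u+10=e, s+11=d.

ihkced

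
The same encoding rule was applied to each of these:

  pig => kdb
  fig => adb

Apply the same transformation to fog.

Compare letters: p→k is +21, i→d is +21, g→b is +21 — a constant shift. It's a constant shift of +21 (ROT21).
On fog: f+21=a, o+21=j, g+21=b.

ajb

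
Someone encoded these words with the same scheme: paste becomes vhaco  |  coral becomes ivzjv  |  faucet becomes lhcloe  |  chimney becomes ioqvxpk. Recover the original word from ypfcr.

Each letter shifts forward by (position + 6), i.e. 6, 7, 8, … — the shift grows by one for each successive letter.
Reversing it on ypfcr: y−6=s, p−7=i, f−8=x, c−9=t, r−10=h.

sixth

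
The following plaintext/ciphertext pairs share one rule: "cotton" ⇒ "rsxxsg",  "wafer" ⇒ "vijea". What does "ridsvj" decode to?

The output letters match the input read backwards, each shifted +4: cotton reversed is nottoc. The word is reversed, then every letter is shifted forward by 4.
Reversing it on ridsvj: shift back: r−4=n, i−4=e, d−4=z, s−4=o, v−4=r, j−4=f → nezorf; then reverse → frozen.

frozen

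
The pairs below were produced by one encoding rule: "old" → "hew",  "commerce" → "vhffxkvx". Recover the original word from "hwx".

ode

Compare letters: o→h is +19, l→e is +19, d→w is +19 — a constant shift. This is a Caesar cipher with shift 19.
Reversing it on hwx: h−19=o, w−19=d, x−19=e.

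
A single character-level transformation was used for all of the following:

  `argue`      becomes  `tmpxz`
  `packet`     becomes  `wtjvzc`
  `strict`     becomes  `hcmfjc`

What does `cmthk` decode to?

trash

Treating letters as 0–25, the rule is x ↦ 21x + 19 (mod 26).
Reversing it on cmthk: c(2)→5·(2−19)≡19=t; m(12)→5·(12−19)≡17=r; t(19)→5·(19−19)≡0=a; h(7)→5·(7−19)≡18=s; k(10)→5·(10−19)≡7=h (all mod 26).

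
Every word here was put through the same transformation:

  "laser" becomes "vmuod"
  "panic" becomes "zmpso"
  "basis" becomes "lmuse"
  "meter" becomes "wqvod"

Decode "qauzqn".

The shifts repeat in a cycle of length 3: positions 0,1,… shift by +10, +12, +2, then the pattern repeats.
Decoding qauzqn: q−10=g, a−12=o, u−2=s, z−10=p, q−12=e, n−2=l.

gospel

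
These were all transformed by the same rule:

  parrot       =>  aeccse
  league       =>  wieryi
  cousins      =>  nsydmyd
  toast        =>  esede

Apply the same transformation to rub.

cym

The shift depends on letter class: consonant p→a is +11, but vowel a→e is +4. The rule splits by letter class: vowels +4, consonants +11.
Applying it to rub: r(cons)+11=c, u(vowel)+4=y, b(cons)+11=m.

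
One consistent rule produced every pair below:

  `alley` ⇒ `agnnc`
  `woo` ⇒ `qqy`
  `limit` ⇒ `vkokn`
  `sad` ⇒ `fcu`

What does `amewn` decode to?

The output letters match the input read backwards, each shifted +2: alley reversed is yella. Two steps: reverse the string, then apply a Caesar shift of +2.
Decoding amewn: shift back: a−2=y, m−2=k, e−2=c, w−2=u, n−2=l → ykcul; then reverse → lucky.

lucky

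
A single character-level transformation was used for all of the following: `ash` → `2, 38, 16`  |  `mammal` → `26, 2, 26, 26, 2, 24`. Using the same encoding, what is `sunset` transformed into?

With a=1..z=26, the number is 2·pos.
For sunset: s=19→38, u=21→42, n=14→28, s=19→38, e=5→10, t=20→40.

38, 42, 28, 38, 10, 40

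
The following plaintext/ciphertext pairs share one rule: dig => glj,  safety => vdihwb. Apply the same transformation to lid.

olg

Compare letters: d→g is +3, i→l is +3, g→j is +3 — a constant shift. Each letter is shifted forward by 3 in the alphabet (a Caesar shift of +3).
On lid: l+3=o, i+3=l, d+3=g.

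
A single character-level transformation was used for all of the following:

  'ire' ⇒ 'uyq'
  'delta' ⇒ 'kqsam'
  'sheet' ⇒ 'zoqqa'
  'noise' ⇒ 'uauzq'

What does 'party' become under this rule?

Two shifts are in play — +12 for a/e/i/o/u, +7 for every other letter.
Applying it to party: p(cons)+7=w, a(vowel)+12=m, r(cons)+7=y, t(cons)+7=a, y(cons)+7=f.

wmyaf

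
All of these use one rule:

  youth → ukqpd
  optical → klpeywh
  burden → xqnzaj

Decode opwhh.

stall

Compare letters: y→u is +22, o→k is +22, u→q is +22 — a constant shift. It's a constant shift of +22 (ROT22).
Reversing it on opwhh: o−22=s, p−22=t, w−22=a, h−22=l, h−22=l.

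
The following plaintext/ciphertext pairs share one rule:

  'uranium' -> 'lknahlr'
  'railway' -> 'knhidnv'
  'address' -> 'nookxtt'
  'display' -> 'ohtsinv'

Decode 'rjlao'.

mound

Each letter's alphabet position (a=0..z=25) is mapped through 9·x+13 mod 26 — an affine cipher.
Reversing it on rjlao: r(17)→3·(17−13)≡12=m; j(9)→3·(9−13)≡14=o; l(11)→3·(11−13)≡20=u; a(0)→3·(0−13)≡13=n; o(14)→3·(14−13)≡3=d (all mod 26).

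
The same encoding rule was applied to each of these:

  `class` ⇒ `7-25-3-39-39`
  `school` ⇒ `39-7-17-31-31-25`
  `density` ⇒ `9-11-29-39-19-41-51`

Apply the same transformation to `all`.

With a=1..z=26, the number is 2·pos + 1.
On all: a=1→3, l=12→25, l=12→25.

3-25-25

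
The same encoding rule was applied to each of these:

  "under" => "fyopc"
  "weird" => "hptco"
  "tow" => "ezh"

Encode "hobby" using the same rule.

szmmj

Compare letters: u→f is +11, n→y is +11, d→o is +11 — a constant shift. This is a Caesar cipher with shift 11.
On hobby: h+11=s, o+11=z, b+11=m, b+11=m, y+11=j.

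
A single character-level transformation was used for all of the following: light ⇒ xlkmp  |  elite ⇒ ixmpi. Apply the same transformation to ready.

The output letters match the input read backwards, each shifted +4: light reversed is thgil. The word is reversed, then every letter is shifted forward by 4.
For ready: reverse → ydaer; then shift: y+4=c, d+4=h, a+4=e, e+4=i, r+4=v.

cheiv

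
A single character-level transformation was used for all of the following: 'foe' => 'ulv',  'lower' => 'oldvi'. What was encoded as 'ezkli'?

vapor

Each pair mirrors across the alphabet (f↔u, o↔l, e↔v): positions sum to 25. This is the alphabet-reversal cipher (Atbash): a becomes z, b becomes y, etc.
Decoding ezkli: e↔v, z↔a, k↔p, l↔o, i↔r.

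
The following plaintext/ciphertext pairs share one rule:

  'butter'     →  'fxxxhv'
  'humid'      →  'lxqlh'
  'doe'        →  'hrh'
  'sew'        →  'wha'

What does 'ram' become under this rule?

Two shifts are in play — +3 for a/e/i/o/u, +4 for every other letter.
On ram: r(cons)+4=v, a(vowel)+3=d, m(cons)+4=q.

vdq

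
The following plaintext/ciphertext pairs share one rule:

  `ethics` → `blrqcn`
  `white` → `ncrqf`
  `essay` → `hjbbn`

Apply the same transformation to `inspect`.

The output letters match the input read backwards, each shifted +9: ethics reversed is scihte. The word is reversed, then every letter is shifted forward by 9.
On inspect: reverse → tcepsni; then shift: t+9=c, c+9=l, e+9=n, p+9=y, s+9=b, n+9=w, i+9=r.

clnybwr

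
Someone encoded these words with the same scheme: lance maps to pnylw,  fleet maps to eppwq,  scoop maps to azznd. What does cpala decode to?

paper

The output letters match the input read backwards, each shifted +11: lance reversed is ecnal. Read the word backwards and shift each letter +11.
Decoding cpala: shift back: c−11=r, p−11=e, a−11=p, l−11=a, a−11=p → repap; then reverse → paper.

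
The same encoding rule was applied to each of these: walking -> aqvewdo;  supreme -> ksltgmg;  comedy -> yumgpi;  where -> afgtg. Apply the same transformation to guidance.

oswpqdyg

This is an affine cipher: with a=0,…,z=25, each position x becomes (17x+16) mod 26.
Applying it to guidance: g(6)→17·6+16≡14=o; u(20)→17·20+16≡18=s; i(8)→17·8+16≡22=w; d(3)→17·3+16≡15=p; a(0)→17·0+16≡16=q; n(13)→17·13+16≡3=d; c(2)→17·2+16≡24=y; e(4)→17·4+16≡6=g (all mod 26).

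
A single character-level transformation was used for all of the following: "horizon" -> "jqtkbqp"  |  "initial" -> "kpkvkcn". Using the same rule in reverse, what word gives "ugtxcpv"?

servant

Compare letters: h→j is +2, o→q is +2, r→t is +2 — a constant shift. It's a constant shift of +2 (ROT2).
Reversing it on ugtxcpv: u−2=s, g−2=e, t−2=r, x−2=v, c−2=a, p−2=n, v−2=t.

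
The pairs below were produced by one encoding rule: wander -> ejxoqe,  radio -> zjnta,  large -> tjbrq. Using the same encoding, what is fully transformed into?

ndvwk

Each letter shifts forward by (position + 8), i.e. 8, 9, 10, … — the shift grows by one for each successive letter.
For fully: f+8=n, u+9=d, l+10=v, l+11=w, y+12=k.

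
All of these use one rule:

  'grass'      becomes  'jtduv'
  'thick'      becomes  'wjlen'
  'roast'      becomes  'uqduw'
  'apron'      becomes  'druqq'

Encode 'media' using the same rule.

Shifts by position in grass: pos 0: g→j (+3), pos 1: r→t (+2), pos 2: a→d (+3), pos 3: s→u (+2) — repeating every 2. It's a Vigenère-style cipher with numeric key [3,2]: position i shifts by key[i mod 2].
On media: m+3=p, e+2=g, d+3=g, i+2=k, a+3=d.

pggkd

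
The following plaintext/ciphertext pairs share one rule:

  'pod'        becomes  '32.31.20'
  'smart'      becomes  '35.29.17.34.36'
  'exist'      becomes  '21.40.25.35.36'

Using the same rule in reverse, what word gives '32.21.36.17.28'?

petal

Letters become their 1-based position plus 16 (so a→17, b→18, …).
Decoding 32.21.36.17.28: 32→(32−16)÷1=16=p, 21→(21−16)÷1=5=e, 36→(36−16)÷1=20=t, 17→(17−16)÷1=1=a, 28→(28−16)÷1=12=l.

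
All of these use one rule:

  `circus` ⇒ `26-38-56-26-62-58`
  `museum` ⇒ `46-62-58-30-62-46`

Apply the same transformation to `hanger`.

c(#3)→26 and i(#9)→38: differences scale by 2, so n = 2·pos + 20. The formula is n = 2×(alphabet index, a=1) + 20.
On hanger: h=8→36, a=1→22, n=14→48, g=7→34, e=5→30, r=18→56.

36-22-48-34-30-56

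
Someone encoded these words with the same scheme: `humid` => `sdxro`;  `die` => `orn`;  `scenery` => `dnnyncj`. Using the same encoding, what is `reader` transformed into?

cnjonc

Two shifts are in play — +9 for a/e/i/o/u, +11 for every other letter.
For reader: r(cons)+11=c, e(vowel)+9=n, a(vowel)+9=j, d(cons)+11=o, e(vowel)+9=n, r(cons)+11=c.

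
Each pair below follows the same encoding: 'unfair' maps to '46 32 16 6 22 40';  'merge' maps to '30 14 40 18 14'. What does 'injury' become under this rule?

u(#21)→46 and n(#14)→32: differences scale by 2, so n = 2·pos + 4. With a=1..z=26, the number is 2·pos + 4.
On injury: i=9→22, n=14→32, j=10→24, u=21→46, r=18→40, y=25→54.

22 32 24 46 40 54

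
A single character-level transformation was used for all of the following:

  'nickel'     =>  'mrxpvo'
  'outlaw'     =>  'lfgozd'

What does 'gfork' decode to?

tulip

Each pair mirrors across the alphabet (n↔m, i↔r, c↔x): positions sum to 25. Letters are reflected about the middle of the alphabet (position → 25−position): Atbash.
Undoing it on gfork: g↔t, f↔u, o↔l, r↔i, k↔p.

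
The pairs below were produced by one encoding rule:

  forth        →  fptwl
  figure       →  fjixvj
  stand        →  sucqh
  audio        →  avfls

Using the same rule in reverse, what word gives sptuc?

In forth: f→f is +0, o→p is +1, r→t is +2, t→w is +3 — the shift increases by 1 each position. The shift increases by 1 at each position, starting from +0: 0, 1, 2, ….
Reversing it on sptuc: s−0=s, p−1=o, t−2=r, u−3=r, c−4=y.

sorry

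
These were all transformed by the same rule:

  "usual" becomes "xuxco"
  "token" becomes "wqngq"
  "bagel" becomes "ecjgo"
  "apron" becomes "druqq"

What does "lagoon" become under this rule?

ocjqrp

Shifts by position in usual: pos 0: u→x (+3), pos 1: s→u (+2), pos 2: u→x (+3), pos 3: a→c (+2) — repeating every 2. A repeating key of period 2 is used — shifts +3, +2 over and over.
For lagoon: l+3=o, a+2=c, g+3=j, o+2=q, o+3=r, n+2=p.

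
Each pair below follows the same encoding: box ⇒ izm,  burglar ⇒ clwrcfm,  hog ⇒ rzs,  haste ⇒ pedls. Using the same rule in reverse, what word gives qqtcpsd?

sheriff

The output letters match the input read backwards, each shifted +11: box reversed is xob. Read the word backwards and shift each letter +11.
Decoding qqtcpsd: shift back: q−11=f, q−11=f, t−11=i, c−11=r, p−11=e, s−11=h, d−11=s → ffirehs; then reverse → sheriff.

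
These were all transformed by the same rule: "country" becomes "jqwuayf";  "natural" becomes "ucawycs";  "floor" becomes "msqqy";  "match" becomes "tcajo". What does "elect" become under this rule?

Two shifts are in play — +2 for a/e/i/o/u, +7 for every other letter.
For elect: e(vowel)+2=g, l(cons)+7=s, e(vowel)+2=g, c(cons)+7=j, t(cons)+7=a.

gsgja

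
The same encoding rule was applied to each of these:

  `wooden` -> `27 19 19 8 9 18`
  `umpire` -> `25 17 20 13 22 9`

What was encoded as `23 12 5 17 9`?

shame

w is letter #23 and maps to 27: an offset of 4. The number is (letter's place in the alphabet, a=1) + 4.
Reversing it on 23 12 5 17 9: 23→(23−4)÷1=19=s, 12→(12−4)÷1=8=h, 5→(5−4)÷1=1=a, 17→(17−4)÷1=13=m, 9→(9−4)÷1=5=e.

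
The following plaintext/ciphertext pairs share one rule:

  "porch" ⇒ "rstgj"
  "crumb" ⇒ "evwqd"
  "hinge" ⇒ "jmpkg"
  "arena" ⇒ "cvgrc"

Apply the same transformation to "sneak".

urgem

A repeating key of period 2 is used — shifts +2, +4 over and over.
On sneak: s+2=u, n+4=r, e+2=g, a+4=e, k+2=m.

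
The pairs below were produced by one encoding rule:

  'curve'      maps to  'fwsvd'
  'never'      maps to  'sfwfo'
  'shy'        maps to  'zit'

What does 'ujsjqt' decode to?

spirit

Read the word backwards and shift each letter +1.
Reversing it on ujsjqt: shift back: u−1=t, j−1=i, s−1=r, j−1=i, q−1=p, t−1=s → tirips; then reverse → spirit.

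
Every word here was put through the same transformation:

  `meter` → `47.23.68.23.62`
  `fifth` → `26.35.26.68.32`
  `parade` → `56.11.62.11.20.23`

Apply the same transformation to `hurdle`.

32.71.62.20.44.23

m(#13)→47 and e(#5)→23: differences scale by 3, so n = 3·pos + 8. The formula is n = 3×(alphabet index, a=1) + 8.
On hurdle: h=8→32, u=21→71, r=18→62, d=4→20, l=12→44, e=5→23.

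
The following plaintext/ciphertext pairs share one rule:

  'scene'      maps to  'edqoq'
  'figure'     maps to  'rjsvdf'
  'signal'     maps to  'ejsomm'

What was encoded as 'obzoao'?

Shifts by position in scene: pos 0: s→e (+12), pos 1: c→d (+1), pos 2: e→q (+12), pos 3: n→o (+1) — repeating every 2. The shifts repeat in a cycle of length 2: positions 0,1,… shift by +12, +1, then the pattern repeats.
Undoing it on obzoao: o−12=c, b−1=a, z−12=n, o−1=n, a−12=o, o−1=n.

cannon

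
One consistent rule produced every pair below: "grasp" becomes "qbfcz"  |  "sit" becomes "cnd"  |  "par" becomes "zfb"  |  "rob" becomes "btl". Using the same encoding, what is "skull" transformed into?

The rule splits by letter class: vowels +5, consonants +10.
Applying it to skull: s(cons)+10=c, k(cons)+10=u, u(vowel)+5=z, l(cons)+10=v, l(cons)+10=v.

cuzvv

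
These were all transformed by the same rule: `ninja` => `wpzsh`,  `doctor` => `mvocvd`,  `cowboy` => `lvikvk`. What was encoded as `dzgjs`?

Shifts by position in ninja: pos 0: n→w (+9), pos 1: i→p (+7), pos 2: n→z (+12), pos 3: j→s (+9), pos 4: a→h (+7) — repeating every 3. The shifts repeat in a cycle of length 3: positions 0,1,… shift by +9, +7, +12, then the pattern repeats.
Undoing it on dzgjs: d−9=u, z−7=s, g−12=u, j−9=a, s−7=l.

usual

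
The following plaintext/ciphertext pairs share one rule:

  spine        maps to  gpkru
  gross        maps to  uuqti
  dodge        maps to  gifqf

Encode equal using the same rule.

Read the word backwards and shift each letter +2.
On equal: reverse → lauqe; then shift: l+2=n, a+2=c, u+2=w, q+2=s, e+2=g.

ncwsg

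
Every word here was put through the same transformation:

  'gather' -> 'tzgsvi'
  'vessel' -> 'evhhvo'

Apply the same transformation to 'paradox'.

Each pair mirrors across the alphabet (g↔t, a↔z, t↔g): positions sum to 25. This is the alphabet-reversal cipher (Atbash): a becomes z, b becomes y, etc.
On paradox: p↔k, a↔z, r↔i, a↔z, d↔w, o↔l, x↔c.

kzizwlc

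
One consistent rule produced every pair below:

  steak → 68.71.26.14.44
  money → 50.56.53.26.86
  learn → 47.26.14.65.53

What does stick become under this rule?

68.71.38.20.44

s(#19)→68 and t(#20)→71: differences scale by 3, so n = 3·pos + 11. The formula is n = 3×(alphabet index, a=1) + 11.
On stick: s=19→68, t=20→71, i=9→38, c=3→20, k=11→44.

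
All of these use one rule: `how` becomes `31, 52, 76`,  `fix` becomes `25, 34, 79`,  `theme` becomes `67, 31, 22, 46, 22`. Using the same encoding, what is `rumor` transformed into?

61, 70, 46, 52, 61

h(#8)→31 and o(#15)→52: differences scale by 3, so n = 3·pos + 7. With a=1..z=26, the number is 3·pos + 7.
On rumor: r=18→61, u=21→70, m=13→46, o=15→52, r=18→61.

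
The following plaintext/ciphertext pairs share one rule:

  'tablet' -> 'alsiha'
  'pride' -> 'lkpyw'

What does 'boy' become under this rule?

The output letters match the input read backwards, each shifted +7: tablet reversed is telbat. Read the word backwards and shift each letter +7.
On boy: reverse → yob; then shift: y+7=f, o+7=v, b+7=i.

fvi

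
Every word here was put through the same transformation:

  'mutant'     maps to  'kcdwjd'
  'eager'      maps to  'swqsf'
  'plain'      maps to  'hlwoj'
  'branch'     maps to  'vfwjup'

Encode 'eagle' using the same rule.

swqls

Each letter's alphabet position (a=0..z=25) is mapped through 25·x+22 mod 26 — an affine cipher.
Applying it to eagle: e(4)→25·4+22≡18=s; a(0)→25·0+22≡22=w; g(6)→25·6+22≡16=q; l(11)→25·11+22≡11=l; e(4)→25·4+22≡18=s (all mod 26).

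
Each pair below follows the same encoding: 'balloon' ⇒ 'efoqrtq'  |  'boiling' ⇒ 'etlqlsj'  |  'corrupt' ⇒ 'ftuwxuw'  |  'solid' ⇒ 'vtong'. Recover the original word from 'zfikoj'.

waffle

Shifts by position in balloon: pos 0: b→e (+3), pos 1: a→f (+5), pos 2: l→o (+3), pos 3: l→q (+5) — repeating every 2. The shifts repeat in a cycle of length 2: positions 0,1,… shift by +3, +5, then the pattern repeats.
Decoding zfikoj: z−3=w, f−5=a, i−3=f, k−5=f, o−3=l, j−5=e.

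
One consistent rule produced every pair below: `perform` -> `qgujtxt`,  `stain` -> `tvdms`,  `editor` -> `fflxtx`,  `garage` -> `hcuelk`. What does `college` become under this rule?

In perform: p→q is +1, e→g is +2, r→u is +3, f→j is +4 — the shift increases by 1 each position. Each letter shifts forward by (position + 1), i.e. 1, 2, 3, … — the shift grows by one for each successive letter.
On college: c+1=d, o+2=q, l+3=o, l+4=p, e+5=j, g+6=m, e+7=l.

dqopjml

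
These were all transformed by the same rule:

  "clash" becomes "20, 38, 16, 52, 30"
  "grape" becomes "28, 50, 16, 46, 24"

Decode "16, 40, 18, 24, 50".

amber

c(#3)→20 and l(#12)→38: differences scale by 2, so n = 2·pos + 14. Each letter becomes 2×(its alphabet position, a=1..z=26) + 14.
Reversing it on 16, 40, 18, 24, 50: 16→(16−14)÷2=1=a, 40→(40−14)÷2=13=m, 18→(18−14)÷2=2=b, 24→(24−14)÷2=5=e, 50→(50−14)÷2=18=r.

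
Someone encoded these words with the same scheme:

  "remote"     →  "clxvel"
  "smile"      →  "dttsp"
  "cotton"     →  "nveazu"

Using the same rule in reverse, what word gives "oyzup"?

drone

It's a Vigenère-style cipher with numeric key [11,7]: position i shifts by key[i mod 2].
Decoding oyzup: o−11=d, y−7=r, z−11=o, u−7=n, p−11=e.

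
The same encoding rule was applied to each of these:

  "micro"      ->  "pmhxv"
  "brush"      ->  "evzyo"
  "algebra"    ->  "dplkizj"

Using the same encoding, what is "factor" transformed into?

In micro: m→p is +3, i→m is +4, c→h is +5, r→x is +6 — the shift increases by 1 each position. The shift increases by 1 at each position, starting from +3: 3, 4, 5, ….
Applying it to factor: f+3=i, a+4=e, c+5=h, t+6=z, o+7=v, r+8=z.

iehzvz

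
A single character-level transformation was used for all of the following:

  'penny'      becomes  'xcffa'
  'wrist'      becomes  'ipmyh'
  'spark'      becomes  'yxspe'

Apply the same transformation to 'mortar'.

p(15)→x(23) and e(4)→c(2) fit y≡9x+18 (mod 26); the inverse of 9 mod 26 is 3. This is an affine cipher: with a=0,…,z=25, each position x becomes (9x+18) mod 26.
Applying it to mortar: m(12)→9·12+18≡22=w; o(14)→9·14+18≡14=o; r(17)→9·17+18≡15=p; t(19)→9·19+18≡7=h; a(0)→9·0+18≡18=s; r(17)→9·17+18≡15=p (all mod 26).

wophsp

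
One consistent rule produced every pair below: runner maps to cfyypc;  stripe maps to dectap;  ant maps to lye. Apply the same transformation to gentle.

rpyewp

Compare letters: r→c is +11, u→f is +11, n→y is +11 — a constant shift. Every letter moves 11 places later in the alphabet, wrapping around z→a.
Applying it to gentle: g+11=r, e+11=p, n+11=y, t+11=e, l+11=w, e+11=p.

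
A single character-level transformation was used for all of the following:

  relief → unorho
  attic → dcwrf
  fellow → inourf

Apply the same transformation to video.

yrgnr

Shifts by position in relief: pos 0: r→u (+3), pos 1: e→n (+9), pos 2: l→o (+3), pos 3: i→r (+9) — repeating every 2. A repeating key of period 2 is used — shifts +3, +9 over and over.
On video: v+3=y, i+9=r, d+3=g, e+9=n, o+3=r.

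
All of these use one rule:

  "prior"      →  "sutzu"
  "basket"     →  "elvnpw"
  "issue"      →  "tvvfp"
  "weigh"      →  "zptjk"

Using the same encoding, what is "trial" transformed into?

The shift depends on letter class: consonant p→s is +3, but vowel i→t is +11. Two shifts are in play — +11 for a/e/i/o/u, +3 for every other letter.
For trial: t(cons)+3=w, r(cons)+3=u, i(vowel)+11=t, a(vowel)+11=l, l(cons)+3=o.

wutlo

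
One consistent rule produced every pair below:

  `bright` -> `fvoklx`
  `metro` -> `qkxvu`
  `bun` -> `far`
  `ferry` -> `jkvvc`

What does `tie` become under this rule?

xok

The shift depends on letter class: consonant b→f is +4, but vowel i→o is +6. Two shifts are in play — +6 for a/e/i/o/u, +4 for every other letter.
On tie: t(cons)+4=x, i(vowel)+6=o, e(vowel)+6=k.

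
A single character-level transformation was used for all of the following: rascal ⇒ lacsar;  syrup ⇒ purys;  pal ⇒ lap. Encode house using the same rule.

esuoh

The output letters match the input read backwards: rascal reversed is lacsar. The word is simply reversed.
On house: reverse → esuoh.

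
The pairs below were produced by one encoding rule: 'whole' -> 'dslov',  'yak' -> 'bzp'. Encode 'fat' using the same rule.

Each pair mirrors across the alphabet (w↔d, h↔s, o↔l): positions sum to 25. Letters are reflected about the middle of the alphabet (position → 25−position): Atbash.
Applying it to fat: f↔u, a↔z, t↔g.

uzg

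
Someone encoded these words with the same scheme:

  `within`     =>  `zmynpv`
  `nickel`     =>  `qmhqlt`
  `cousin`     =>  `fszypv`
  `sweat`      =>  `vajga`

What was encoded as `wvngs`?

trial

In within: w→z is +3, i→m is +4, t→y is +5, h→n is +6 — the shift increases by 1 each position. Each letter shifts forward by (position + 3), i.e. 3, 4, 5, … — the shift grows by one for each successive letter.
Undoing it on wvngs: w−3=t, v−4=r, n−5=i, g−6=a, s−7=l.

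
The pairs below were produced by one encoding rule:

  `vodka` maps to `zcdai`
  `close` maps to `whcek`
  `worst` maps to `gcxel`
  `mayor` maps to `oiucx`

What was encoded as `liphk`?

table

v(21)→z(25) and o(14)→c(2) fit y≡7x+8 (mod 26); the inverse of 7 mod 26 is 15. This is an affine cipher: with a=0,…,z=25, each position x becomes (7x+8) mod 26.
Reversing it on liphk: l(11)→15·(11−8)≡19=t; i(8)→15·(8−8)≡0=a; p(15)→15·(15−8)≡1=b; h(7)→15·(7−8)≡11=l; k(10)→15·(10−8)≡4=e (all mod 26).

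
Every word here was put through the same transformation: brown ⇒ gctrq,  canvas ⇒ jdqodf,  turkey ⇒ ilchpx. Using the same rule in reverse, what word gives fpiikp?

b(1)→g(6) and r(17)→c(2) fit y≡3x+3 (mod 26); the inverse of 3 mod 26 is 9. This is an affine cipher: with a=0,…,z=25, each position x becomes (3x+3) mod 26.
Decoding fpiikp: f(5)→9·(5−3)≡18=s; p(15)→9·(15−3)≡4=e; i(8)→9·(8−3)≡19=t; i(8)→9·(8−3)≡19=t; k(10)→9·(10−3)≡11=l; p(15)→9·(15−3)≡4=e (all mod 26).

settle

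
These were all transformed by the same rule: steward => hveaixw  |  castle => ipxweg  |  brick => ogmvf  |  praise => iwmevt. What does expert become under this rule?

xvitbi

The output letters match the input read backwards, each shifted +4: steward reversed is drawets. The word is reversed, then every letter is shifted forward by 4.
Applying it to expert: reverse → trepxe; then shift: t+4=x, r+4=v, e+4=i, p+4=t, x+4=b, e+4=i.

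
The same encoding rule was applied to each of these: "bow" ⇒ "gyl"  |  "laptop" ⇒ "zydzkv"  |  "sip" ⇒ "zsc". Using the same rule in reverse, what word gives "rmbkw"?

march

Read the word backwards and shift each letter +10.
Reversing it on rmbkw: shift back: r−10=h, m−10=c, b−10=r, k−10=a, w−10=m → hcram; then reverse → march.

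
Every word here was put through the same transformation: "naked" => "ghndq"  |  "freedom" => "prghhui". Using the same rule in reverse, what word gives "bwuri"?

forty

The output letters match the input read backwards, each shifted +3: naked reversed is dekan. Two steps: reverse the string, then apply a Caesar shift of +3.
Decoding bwuri: shift back: b−3=y, w−3=t, u−3=r, r−3=o, i−3=f → ytrof; then reverse → forty.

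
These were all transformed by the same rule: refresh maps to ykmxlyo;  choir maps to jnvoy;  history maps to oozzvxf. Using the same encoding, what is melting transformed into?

Shifts by position in refresh: pos 0: r→y (+7), pos 1: e→k (+6), pos 2: f→m (+7), pos 3: r→x (+6) — repeating every 2. A repeating key of period 2 is used — shifts +7, +6 over and over.
Applying it to melting: m+7=t, e+6=k, l+7=s, t+6=z, i+7=p, n+6=t, g+7=n.

tkszptn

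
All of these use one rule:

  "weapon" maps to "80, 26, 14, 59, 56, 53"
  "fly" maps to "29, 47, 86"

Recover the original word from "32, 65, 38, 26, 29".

grief

Each letter becomes 3×(its alphabet position, a=1..z=26) + 11.
Undoing it on 32, 65, 38, 26, 29: 32→(32−11)÷3=7=g, 65→(65−11)÷3=18=r, 38→(38−11)÷3=9=i, 26→(26−11)÷3=5=e, 29→(29−11)÷3=6=f.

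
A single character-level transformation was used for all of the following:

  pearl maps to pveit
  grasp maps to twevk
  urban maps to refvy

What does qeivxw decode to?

stream

The output letters match the input read backwards, each shifted +4: pearl reversed is lraep. Two steps: reverse the string, then apply a Caesar shift of +4.
Decoding qeivxw: shift back: q−4=m, e−4=a, i−4=e, v−4=r, x−4=t, w−4=s → maerts; then reverse → stream.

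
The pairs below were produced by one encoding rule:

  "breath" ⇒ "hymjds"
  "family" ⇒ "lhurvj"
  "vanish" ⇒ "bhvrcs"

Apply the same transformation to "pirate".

In breath: b→h is +6, r→y is +7, e→m is +8, a→j is +9 — the shift increases by 1 each position. The shift increases by 1 at each position, starting from +6: 6, 7, 8, ….
Applying it to pirate: p+6=v, i+7=p, r+8=z, a+9=j, t+10=d, e+11=p.

vpzjdp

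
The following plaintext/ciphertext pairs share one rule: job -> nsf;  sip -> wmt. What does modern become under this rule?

qshivr

Compare letters: j→n is +4, o→s is +4, b→f is +4 — a constant shift. Every letter moves 4 places later in the alphabet, wrapping around z→a.
Applying it to modern: m+4=q, o+4=s, d+4=h, e+4=i, r+4=v, n+4=r.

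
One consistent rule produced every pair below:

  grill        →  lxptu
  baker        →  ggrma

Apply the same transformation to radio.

In grill: g→l is +5, r→x is +6, i→p is +7, l→t is +8 — the shift increases by 1 each position. The shift increases by 1 at each position, starting from +5: 5, 6, 7, ….
For radio: r+5=w, a+6=g, d+7=k, i+8=q, o+9=x.

wgkqx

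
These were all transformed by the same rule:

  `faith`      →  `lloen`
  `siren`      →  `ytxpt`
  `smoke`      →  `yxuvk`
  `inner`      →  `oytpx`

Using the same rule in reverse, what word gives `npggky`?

The shifts repeat in a cycle of length 2: positions 0,1,… shift by +6, +11, then the pattern repeats.
Undoing it on npggky: n−6=h, p−11=e, g−6=a, g−11=v, k−6=e, y−11=n.

heaven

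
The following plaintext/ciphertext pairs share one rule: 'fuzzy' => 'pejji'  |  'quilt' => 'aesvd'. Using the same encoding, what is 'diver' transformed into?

nsfob

Compare letters: f→p is +10, u→e is +10, z→j is +10 — a constant shift. This is a Caesar cipher with shift 10.
For diver: d+10=n, i+10=s, v+10=f, e+10=o, r+10=b.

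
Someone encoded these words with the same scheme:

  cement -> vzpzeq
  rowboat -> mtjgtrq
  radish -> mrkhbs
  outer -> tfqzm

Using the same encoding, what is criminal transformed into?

c(2)→v(21) and e(4)→z(25) fit y≡15x+17 (mod 26); the inverse of 15 mod 26 is 7. This is an affine cipher: with a=0,…,z=25, each position x becomes (15x+17) mod 26.
Applying it to criminal: c(2)→15·2+17≡21=v; r(17)→15·17+17≡12=m; i(8)→15·8+17≡7=h; m(12)→15·12+17≡15=p; i(8)→15·8+17≡7=h; n(13)→15·13+17≡4=e; a(0)→15·0+17≡17=r; l(11)→15·11+17≡0=a (all mod 26).

vmhphera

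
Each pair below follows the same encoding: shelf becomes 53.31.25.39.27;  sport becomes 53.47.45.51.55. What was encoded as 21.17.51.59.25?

carve

s(#19)→53 and h(#8)→31: differences scale by 2, so n = 2·pos + 15. With a=1..z=26, the number is 2·pos + 15.
Undoing it on 21.17.51.59.25: 21→(21−15)÷2=3=c, 17→(17−15)÷2=1=a, 51→(51−15)÷2=18=r, 59→(59−15)÷2=22=v, 25→(25−15)÷2=5=e.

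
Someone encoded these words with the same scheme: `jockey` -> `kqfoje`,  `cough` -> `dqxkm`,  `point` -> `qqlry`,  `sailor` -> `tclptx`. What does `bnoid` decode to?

alley

In jockey: j→k is +1, o→q is +2, c→f is +3, k→o is +4 — the shift increases by 1 each position. Each letter shifts forward by (position + 1), i.e. 1, 2, 3, … — the shift grows by one for each successive letter.
Undoing it on bnoid: b−1=a, n−2=l, o−3=l, i−4=e, d−5=y.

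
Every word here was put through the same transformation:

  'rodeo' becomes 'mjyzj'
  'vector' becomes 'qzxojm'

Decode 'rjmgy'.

It's a constant shift of +21 (ROT21).
Decoding rjmgy: r−21=w, j−21=o, m−21=r, g−21=l, y−21=d.

world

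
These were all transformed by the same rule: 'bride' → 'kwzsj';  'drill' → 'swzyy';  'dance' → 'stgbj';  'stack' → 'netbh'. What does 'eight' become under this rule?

jzrie

Treating letters as 0–25, the rule is x ↦ 17x + 19 (mod 26).
Applying it to eight: e(4)→17·4+19≡9=j; i(8)→17·8+19≡25=z; g(6)→17·6+19≡17=r; h(7)→17·7+19≡8=i; t(19)→17·19+19≡4=e (all mod 26).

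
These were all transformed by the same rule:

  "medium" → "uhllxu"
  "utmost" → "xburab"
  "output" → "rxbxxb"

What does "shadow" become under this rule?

The shift depends on letter class: consonant m→u is +8, but vowel e→h is +3. Vowels shift forward by 3 and consonants shift forward by 8.
For shadow: s(cons)+8=a, h(cons)+8=p, a(vowel)+3=d, d(cons)+8=l, o(vowel)+3=r, w(cons)+8=e.

apdlre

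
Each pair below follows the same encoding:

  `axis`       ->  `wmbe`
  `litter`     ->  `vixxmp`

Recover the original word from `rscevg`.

crayon

The output letters match the input read backwards, each shifted +4: axis reversed is sixa. Two steps: reverse the string, then apply a Caesar shift of +4.
Undoing it on rscevg: shift back: r−4=n, s−4=o, c−4=y, e−4=a, v−4=r, g−4=c → noyarc; then reverse → crayon.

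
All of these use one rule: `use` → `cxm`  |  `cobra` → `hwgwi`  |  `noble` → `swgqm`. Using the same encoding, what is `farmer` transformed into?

kiwrmw

The shift depends on letter class: consonant s→x is +5, but vowel u→c is +8. Vowels shift forward by 8 and consonants shift forward by 5.
On farmer: f(cons)+5=k, a(vowel)+8=i, r(cons)+5=w, m(cons)+5=r, e(vowel)+8=m, r(cons)+5=w.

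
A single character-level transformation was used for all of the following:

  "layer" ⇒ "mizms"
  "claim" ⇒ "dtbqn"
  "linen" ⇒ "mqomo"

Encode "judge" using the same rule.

kceof

A repeating key of period 2 is used — shifts +1, +8 over and over.
On judge: j+1=k, u+8=c, d+1=e, g+8=o, e+1=f.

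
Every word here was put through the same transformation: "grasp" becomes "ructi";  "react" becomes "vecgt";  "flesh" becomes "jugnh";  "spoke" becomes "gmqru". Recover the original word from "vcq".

The output letters match the input read backwards, each shifted +2: grasp reversed is psarg. Two steps: reverse the string, then apply a Caesar shift of +2.
Decoding vcq: shift back: v−2=t, c−2=a, q−2=o → tao; then reverse → oat.

oat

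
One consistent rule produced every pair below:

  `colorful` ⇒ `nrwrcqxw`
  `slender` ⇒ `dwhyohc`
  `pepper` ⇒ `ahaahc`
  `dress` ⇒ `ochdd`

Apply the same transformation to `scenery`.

The rule splits by letter class: vowels +3, consonants +11.
For scenery: s(cons)+11=d, c(cons)+11=n, e(vowel)+3=h, n(cons)+11=y, e(vowel)+3=h, r(cons)+11=c, y(cons)+11=j.

dnhyhcj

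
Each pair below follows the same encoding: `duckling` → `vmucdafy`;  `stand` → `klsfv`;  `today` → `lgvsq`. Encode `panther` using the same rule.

Compare letters: d→v is +18, u→m is +18, c→u is +18 — a constant shift. It's a constant shift of +18 (ROT18).
For panther: p+18=h, a+18=s, n+18=f, t+18=l, h+18=z, e+18=w, r+18=j.

hsflzwj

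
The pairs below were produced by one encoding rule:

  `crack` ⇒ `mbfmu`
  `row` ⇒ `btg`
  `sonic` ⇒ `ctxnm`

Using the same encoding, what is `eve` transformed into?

jfj

The shift depends on letter class: consonant c→m is +10, but vowel a→f is +5. Vowels shift forward by 5 and consonants shift forward by 10.
For eve: e(vowel)+5=j, v(cons)+10=f, e(vowel)+5=j.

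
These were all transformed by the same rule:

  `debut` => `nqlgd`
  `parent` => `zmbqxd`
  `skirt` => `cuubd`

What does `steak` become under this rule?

cdqmu

The shift depends on letter class: consonant d→n is +10, but vowel e→q is +12. The rule splits by letter class: vowels +12, consonants +10.
Applying it to steak: s(cons)+10=c, t(cons)+10=d, e(vowel)+12=q, a(vowel)+12=m, k(cons)+10=u.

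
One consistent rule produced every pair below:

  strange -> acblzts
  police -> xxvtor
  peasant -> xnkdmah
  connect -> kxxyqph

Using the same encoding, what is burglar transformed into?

jdbrxnf

Letter i (0-indexed) is shifted by i+8, so successive shifts are 8, 9, 10, ….
For burglar: b+8=j, u+9=d, r+10=b, g+11=r, l+12=x, a+13=n, r+14=f.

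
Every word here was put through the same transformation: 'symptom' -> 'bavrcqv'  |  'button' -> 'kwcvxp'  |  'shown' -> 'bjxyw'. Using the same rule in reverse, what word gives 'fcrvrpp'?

waiting

Shifts by position in symptom: pos 0: s→b (+9), pos 1: y→a (+2), pos 2: m→v (+9), pos 3: p→r (+2) — repeating every 2. It's a Vigenère-style cipher with numeric key [9,2]: position i shifts by key[i mod 2].
Undoing it on fcrvrpp: f−9=w, c−2=a, r−9=i, v−2=t, r−9=i, p−2=n, p−9=g.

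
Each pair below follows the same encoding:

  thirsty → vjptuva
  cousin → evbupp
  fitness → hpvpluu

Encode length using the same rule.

nlpivj

The shift depends on letter class: consonant t→v is +2, but vowel i→p is +7. Vowels shift forward by 7 and consonants shift forward by 2.
For length: l(cons)+2=n, e(vowel)+7=l, n(cons)+2=p, g(cons)+2=i, t(cons)+2=v, h(cons)+2=j.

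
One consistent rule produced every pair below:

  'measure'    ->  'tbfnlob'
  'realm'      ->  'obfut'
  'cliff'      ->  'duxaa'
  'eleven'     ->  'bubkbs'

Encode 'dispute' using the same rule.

m(12)→t(19) and e(4)→b(1) fit y≡25x+5 (mod 26); the inverse of 25 mod 26 is 25. This is an affine cipher: with a=0,…,z=25, each position x becomes (25x+5) mod 26.
On dispute: d(3)→25·3+5≡2=c; i(8)→25·8+5≡23=x; s(18)→25·18+5≡13=n; p(15)→25·15+5≡16=q; u(20)→25·20+5≡11=l; t(19)→25·19+5≡12=m; e(4)→25·4+5≡1=b (all mod 26).

cxnqlmb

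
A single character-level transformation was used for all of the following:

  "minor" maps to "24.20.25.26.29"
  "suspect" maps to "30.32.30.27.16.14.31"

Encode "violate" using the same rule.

33.20.26.23.12.31.16

m is letter #13 and maps to 24: an offset of 11. The number is (letter's place in the alphabet, a=1) + 11.
Applying it to violate: v=22→33, i=9→20, o=15→26, l=12→23, a=1→12, t=20→31, e=5→16.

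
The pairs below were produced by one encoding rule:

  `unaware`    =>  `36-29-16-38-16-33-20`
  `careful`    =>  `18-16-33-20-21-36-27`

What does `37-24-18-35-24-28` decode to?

u is letter #21 and maps to 36: an offset of 15. Each letter is replaced by its alphabet position (a=1..z=26) + 15.
Decoding 37-24-18-35-24-28: 37→(37−15)÷1=22=v, 24→(24−15)÷1=9=i, 18→(18−15)÷1=3=c, 35→(35−15)÷1=20=t, 24→(24−15)÷1=9=i, 28→(28−15)÷1=13=m.

victim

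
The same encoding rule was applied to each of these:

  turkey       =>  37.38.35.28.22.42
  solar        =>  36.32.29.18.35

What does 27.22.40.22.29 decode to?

jewel

t is letter #20 and maps to 37: an offset of 17. The number is (letter's place in the alphabet, a=1) + 17.
Reversing it on 27.22.40.22.29: 27→(27−17)÷1=10=j, 22→(22−17)÷1=5=e, 40→(40−17)÷1=23=w, 22→(22−17)÷1=5=e, 29→(29−17)÷1=12=l.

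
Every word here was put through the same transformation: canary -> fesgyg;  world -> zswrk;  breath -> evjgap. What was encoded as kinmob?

In canary: c→f is +3, a→e is +4, n→s is +5, a→g is +6 — the shift increases by 1 each position. The shift increases by 1 at each position, starting from +3: 3, 4, 5, ….
Undoing it on kinmob: k−3=h, i−4=e, n−5=i, m−6=g, o−7=h, b−8=t.

height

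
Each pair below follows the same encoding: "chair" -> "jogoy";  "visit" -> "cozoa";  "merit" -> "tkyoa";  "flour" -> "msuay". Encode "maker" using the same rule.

tgrky

Two shifts are in play — +6 for a/e/i/o/u, +7 for every other letter.
For maker: m(cons)+7=t, a(vowel)+6=g, k(cons)+7=r, e(vowel)+6=k, r(cons)+7=y.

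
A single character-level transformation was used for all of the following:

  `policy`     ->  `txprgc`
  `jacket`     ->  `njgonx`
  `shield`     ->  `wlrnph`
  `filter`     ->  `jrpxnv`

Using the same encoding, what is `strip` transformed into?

wxvrt

The shift depends on letter class: consonant p→t is +4, but vowel o→x is +9. Two shifts are in play — +9 for a/e/i/o/u, +4 for every other letter.
For strip: s(cons)+4=w, t(cons)+4=x, r(cons)+4=v, i(vowel)+9=r, p(cons)+4=t.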